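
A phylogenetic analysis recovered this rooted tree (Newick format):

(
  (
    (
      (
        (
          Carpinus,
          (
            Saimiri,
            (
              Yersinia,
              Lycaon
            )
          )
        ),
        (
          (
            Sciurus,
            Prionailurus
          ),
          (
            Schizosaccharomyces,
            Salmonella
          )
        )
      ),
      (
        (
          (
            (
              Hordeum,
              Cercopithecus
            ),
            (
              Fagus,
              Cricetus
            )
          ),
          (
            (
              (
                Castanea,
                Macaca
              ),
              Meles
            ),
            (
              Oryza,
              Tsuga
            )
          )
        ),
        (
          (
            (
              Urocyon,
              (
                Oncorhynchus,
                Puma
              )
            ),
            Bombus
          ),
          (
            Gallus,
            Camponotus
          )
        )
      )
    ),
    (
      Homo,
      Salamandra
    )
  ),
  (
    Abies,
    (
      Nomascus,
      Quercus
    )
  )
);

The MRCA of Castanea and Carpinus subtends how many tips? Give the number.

23

The MRCA of Castanea and Carpinus is the node subtending (((Carpinus,(Saimiri,(Yersinia,Lycaon))),((Sciurus,Prionailurus),(Schizosaccharomyces,Salmonella))),((((Hordeum,Cercopithecus),(Fagus,Cricetus)),(((Castanea,Macaca),Meles),(Oryza,Tsuga))),(((Urocyon,(Oncorhynchus,Puma)),Bombus),(Gallus,Camponotus)))).
That clade contains 23 terminal taxa: Bombus, Camponotus, Carpinus, Castanea, Cercopithecus, Cricetus, Fagus, Gallus, Hordeum, Lycaon, Macaca, Meles, Oncorhynchus, Oryza, Prionailurus, Puma, Saimiri, Salmonella, Schizosaccharomyces, Sciurus, Tsuga, Urocyon, Yersinia.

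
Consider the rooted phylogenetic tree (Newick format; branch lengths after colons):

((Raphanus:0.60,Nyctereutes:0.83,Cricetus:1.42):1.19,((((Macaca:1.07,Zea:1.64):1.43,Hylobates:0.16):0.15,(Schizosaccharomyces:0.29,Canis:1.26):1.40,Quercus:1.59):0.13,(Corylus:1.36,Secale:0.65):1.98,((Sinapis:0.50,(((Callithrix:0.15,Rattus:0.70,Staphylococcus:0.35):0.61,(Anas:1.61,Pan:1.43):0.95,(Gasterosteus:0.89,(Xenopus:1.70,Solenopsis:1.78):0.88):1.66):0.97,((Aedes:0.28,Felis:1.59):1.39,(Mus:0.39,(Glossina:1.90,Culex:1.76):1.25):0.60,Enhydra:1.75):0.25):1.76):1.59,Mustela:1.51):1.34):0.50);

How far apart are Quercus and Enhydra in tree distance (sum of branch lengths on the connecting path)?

The path runs Quercus → … → MRCA → … → Enhydra; the MRCA is the node subtending ((((Macaca,Zea),Hylobates),(Schizosaccharomyces,Canis),Quercus),(Corylus,Secale),((Sinapis,(((Callithrix,Rattus,Staphylococcus),(Anas,Pan),(Gasterosteus,(Xenopus,Solenopsis))),((Aedes,Felis),(Mus,(Glossina,Culex)),Enhydra))),Mustela)).
Branch lengths along that path: 1.59 + 0.13 + 1.34 + 1.59 + 1.76 + 0.25 + 1.75 = 8.41.

8.41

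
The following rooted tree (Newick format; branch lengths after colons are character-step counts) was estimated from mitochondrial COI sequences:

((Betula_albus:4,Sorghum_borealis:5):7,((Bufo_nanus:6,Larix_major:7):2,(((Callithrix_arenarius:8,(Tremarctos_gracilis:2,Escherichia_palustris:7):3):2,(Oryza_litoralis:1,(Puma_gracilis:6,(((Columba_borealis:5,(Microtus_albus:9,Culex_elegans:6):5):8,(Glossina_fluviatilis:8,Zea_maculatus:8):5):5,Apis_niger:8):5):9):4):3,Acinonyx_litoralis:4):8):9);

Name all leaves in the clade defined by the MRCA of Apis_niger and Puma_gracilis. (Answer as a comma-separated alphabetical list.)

Tracing Apis_niger: it sits inside (((Columba_borealis,(Microtus_albus,Culex_elegans)),(Glossina_fluviatilis,Zea_maculatus)),Apis_niger).
Tracing Puma_gracilis: it sits inside (Puma_gracilis,(((Columba_borealis,(Microtus_albus,Culex_elegans)),(Glossina_fluviatilis,Zea_maculatus)),Apis_niger)).
The smallest clade enclosing both is (Puma_gracilis,(((Columba_borealis,(Microtus_albus,Culex_elegans)),(Glossina_fluviatilis,Zea_maculatus)),Apis_niger)); the answer is its 7 terminal taxa in alphabetical order.

Apis_niger, Columba_borealis, Culex_elegans, Glossina_fluviatilis, Microtus_albus, Puma_gracilis, Zea_maculatus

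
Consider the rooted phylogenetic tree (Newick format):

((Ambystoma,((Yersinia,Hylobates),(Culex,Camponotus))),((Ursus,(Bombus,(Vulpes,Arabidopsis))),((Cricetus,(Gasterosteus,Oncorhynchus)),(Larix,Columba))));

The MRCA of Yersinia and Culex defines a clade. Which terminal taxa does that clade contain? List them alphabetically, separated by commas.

Tracing Yersinia: it sits inside (Yersinia,Hylobates).
Tracing Culex: it sits inside (Culex,Camponotus).
The smallest clade enclosing both is ((Yersinia,Hylobates),(Culex,Camponotus)); the answer is its 4 terminal taxa in alphabetical order.

Camponotus, Culex, Hylobates, Yersinia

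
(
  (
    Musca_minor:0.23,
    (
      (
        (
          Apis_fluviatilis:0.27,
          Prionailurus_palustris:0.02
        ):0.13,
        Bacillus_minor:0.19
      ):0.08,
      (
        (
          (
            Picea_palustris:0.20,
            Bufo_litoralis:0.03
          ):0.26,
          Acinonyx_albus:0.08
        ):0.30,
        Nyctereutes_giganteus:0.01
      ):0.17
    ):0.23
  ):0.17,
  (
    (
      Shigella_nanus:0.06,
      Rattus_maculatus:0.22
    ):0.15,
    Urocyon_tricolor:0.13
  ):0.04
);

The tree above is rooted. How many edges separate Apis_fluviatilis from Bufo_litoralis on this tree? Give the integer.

The MRCA of Apis_fluviatilis and Bufo_litoralis is the node subtending (((Apis_fluviatilis,Prionailurus_palustris),Bacillus_minor),(((Picea_palustris,Bufo_litoralis),Acinonyx_albus),Nyctereutes_giganteus)).
From Apis_fluviatilis up to that node: 3 branches. From Bufo_litoralis up to the same node: 4 branches. Total: 3 + 4 = 7.

7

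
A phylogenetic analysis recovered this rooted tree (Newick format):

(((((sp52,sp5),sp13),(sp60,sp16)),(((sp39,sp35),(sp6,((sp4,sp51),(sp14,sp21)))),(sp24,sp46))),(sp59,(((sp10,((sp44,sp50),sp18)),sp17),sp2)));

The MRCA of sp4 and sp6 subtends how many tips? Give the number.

5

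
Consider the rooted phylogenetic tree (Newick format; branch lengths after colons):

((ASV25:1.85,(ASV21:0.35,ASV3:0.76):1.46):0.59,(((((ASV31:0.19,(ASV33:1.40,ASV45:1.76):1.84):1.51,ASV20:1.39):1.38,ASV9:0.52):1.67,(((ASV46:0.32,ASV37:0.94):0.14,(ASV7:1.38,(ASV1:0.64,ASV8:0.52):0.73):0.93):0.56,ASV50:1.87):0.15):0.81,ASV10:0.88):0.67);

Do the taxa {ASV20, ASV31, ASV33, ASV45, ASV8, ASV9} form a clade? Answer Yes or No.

The MRCA of the listed taxa subtends ((((ASV31,(ASV33,ASV45)),ASV20),ASV9),(((ASV46,ASV37),(ASV7,(ASV1,ASV8))),ASV50)).
That clade also contains ASV1, ASV37, ASV46, ASV50, ASV7, which are not in the proposed group, so the group is not monophyletic.

No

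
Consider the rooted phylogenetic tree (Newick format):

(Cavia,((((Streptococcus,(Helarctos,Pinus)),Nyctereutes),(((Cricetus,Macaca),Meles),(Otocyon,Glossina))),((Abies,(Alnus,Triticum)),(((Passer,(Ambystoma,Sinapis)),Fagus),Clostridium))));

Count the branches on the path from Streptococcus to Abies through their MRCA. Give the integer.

7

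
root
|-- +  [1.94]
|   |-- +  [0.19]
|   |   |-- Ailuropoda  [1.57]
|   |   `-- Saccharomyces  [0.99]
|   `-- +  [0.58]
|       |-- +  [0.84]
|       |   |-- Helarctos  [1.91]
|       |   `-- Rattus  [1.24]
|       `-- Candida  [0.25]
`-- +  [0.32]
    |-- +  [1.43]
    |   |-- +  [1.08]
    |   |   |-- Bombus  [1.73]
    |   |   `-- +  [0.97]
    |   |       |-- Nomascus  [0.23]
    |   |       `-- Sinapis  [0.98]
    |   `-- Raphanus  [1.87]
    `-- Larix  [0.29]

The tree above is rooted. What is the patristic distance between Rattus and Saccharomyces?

The path runs Rattus → … → MRCA → … → Saccharomyces; the MRCA is the node subtending ((Ailuropoda,Saccharomyces),((Helarctos,Rattus),Candida)).
Branch lengths along that path: 1.24 + 0.84 + 0.58 + 0.19 + 0.99 = 3.84.

3.84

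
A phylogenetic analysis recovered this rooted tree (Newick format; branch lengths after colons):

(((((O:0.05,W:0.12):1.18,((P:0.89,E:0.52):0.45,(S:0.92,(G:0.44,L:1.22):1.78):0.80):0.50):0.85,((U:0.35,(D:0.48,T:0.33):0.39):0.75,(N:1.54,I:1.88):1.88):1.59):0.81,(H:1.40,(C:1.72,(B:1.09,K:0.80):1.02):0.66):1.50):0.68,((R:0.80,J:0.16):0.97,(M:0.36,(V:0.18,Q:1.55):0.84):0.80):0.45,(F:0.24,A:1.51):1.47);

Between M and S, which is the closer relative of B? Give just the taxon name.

The MRCA of B and S subtends ((((O,W),((P,E),(S,(G,L)))),((U,(D,T)),(N,I))),(H,(C,(B,K)))) (16 taxa).
The MRCA of B and M is the root, subtending the entire tree (23 taxa).
The first is nested inside the second, so B shares a more recent common ancestor with S.

S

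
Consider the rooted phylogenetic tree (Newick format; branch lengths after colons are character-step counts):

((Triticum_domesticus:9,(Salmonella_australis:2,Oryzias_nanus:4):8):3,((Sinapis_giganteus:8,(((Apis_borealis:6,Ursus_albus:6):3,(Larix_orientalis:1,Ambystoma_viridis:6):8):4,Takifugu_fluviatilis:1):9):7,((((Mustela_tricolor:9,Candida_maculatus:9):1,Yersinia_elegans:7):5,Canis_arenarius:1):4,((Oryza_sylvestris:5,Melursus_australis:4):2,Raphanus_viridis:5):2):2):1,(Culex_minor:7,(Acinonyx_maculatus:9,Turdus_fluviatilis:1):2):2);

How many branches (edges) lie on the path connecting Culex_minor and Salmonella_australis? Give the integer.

5

The MRCA of Culex_minor and Salmonella_australis is the root of the tree.
From Culex_minor up to that node: 2 branches. From Salmonella_australis up to the same node: 3 branches. Total: 2 + 3 = 5.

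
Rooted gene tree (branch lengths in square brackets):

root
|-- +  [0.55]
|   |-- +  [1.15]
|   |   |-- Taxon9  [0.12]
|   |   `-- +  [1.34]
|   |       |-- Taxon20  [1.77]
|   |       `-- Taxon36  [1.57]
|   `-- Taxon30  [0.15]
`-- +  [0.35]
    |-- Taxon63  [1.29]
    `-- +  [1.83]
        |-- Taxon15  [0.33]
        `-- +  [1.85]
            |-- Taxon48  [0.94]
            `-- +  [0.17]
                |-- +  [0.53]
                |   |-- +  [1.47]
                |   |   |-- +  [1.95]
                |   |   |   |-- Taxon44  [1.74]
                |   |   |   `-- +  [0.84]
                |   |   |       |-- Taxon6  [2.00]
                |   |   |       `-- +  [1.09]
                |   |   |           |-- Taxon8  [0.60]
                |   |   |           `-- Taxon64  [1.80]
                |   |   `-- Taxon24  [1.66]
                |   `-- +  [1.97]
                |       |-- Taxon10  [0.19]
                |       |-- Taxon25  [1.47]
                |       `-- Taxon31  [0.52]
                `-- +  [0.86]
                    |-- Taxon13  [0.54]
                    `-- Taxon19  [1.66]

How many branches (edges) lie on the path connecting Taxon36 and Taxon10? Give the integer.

11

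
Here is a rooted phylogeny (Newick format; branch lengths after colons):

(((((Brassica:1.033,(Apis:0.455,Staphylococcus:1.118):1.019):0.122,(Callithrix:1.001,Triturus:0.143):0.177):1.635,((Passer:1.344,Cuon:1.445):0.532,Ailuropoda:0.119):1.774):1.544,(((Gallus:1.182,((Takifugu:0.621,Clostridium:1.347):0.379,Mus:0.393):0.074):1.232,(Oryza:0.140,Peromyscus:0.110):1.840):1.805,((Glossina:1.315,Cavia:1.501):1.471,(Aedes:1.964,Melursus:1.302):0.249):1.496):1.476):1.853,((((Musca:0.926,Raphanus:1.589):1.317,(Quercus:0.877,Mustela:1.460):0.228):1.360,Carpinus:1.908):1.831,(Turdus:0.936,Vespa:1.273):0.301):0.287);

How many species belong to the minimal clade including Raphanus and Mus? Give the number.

25

The MRCA of Raphanus and Mus is the root, so the clade is the entire tree.
That clade contains 25 terminal taxa: Aedes, Ailuropoda, Apis, Brassica, Callithrix, Carpinus, Cavia, Clostridium, Cuon, Gallus, Glossina, Melursus, Mus, Musca, Mustela, Oryza, Passer, Peromyscus, Quercus, Raphanus, Staphylococcus, Takifugu, Triturus, Turdus, Vespa.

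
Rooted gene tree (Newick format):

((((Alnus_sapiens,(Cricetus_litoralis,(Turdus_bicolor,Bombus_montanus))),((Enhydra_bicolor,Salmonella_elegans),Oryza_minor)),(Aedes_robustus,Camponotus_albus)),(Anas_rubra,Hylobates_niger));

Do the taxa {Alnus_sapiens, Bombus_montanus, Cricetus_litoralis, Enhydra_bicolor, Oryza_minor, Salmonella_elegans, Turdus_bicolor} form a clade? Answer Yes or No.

The most recent common ancestor of these taxa subtends ((Alnus_sapiens,(Cricetus_litoralis,(Turdus_bicolor,Bombus_montanus))),((Enhydra_bicolor,Salmonella_elegans),Oryza_minor)).
That clade has exactly 7 tips — every listed taxon and nothing else — so the group is monophyletic.

Yes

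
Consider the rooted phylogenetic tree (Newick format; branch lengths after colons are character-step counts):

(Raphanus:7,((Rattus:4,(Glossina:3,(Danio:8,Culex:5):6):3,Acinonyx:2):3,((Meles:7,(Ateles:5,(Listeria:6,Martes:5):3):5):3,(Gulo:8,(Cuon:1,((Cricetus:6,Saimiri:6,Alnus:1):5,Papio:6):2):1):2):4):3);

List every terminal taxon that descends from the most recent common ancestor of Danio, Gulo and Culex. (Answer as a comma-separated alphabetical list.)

Tracing Danio: it sits inside (Danio,Culex).
Tracing Gulo: it sits inside (Gulo,(Cuon,((Cricetus,Saimiri,Alnus),Papio))).
Tracing Culex: it sits inside (Danio,Culex).
The smallest clade enclosing all 3 is ((Rattus,(Glossina,(Danio,Culex)),Acinonyx),((Meles,(Ateles,(Listeria,Martes))),(Gulo,(Cuon,((Cricetus,Saimiri,Alnus),Papio))))); the answer is its 15 terminal taxa in alphabetical order.

Acinonyx, Alnus, Ateles, Cricetus, Culex, Cuon, Danio, Glossina, Gulo, Listeria, Martes, Meles, Papio, Rattus, Saimiri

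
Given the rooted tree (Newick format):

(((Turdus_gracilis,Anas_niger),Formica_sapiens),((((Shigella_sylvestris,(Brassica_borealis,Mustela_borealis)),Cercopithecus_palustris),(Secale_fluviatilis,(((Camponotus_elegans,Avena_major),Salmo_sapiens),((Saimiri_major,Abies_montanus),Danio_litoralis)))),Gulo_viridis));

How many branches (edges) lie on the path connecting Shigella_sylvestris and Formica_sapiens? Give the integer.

The MRCA of Shigella_sylvestris and Formica_sapiens is the root of the tree.
From Shigella_sylvestris up to that node: 5 branches. From Formica_sapiens up to the same node: 2 branches. Total: 5 + 2 = 7.

7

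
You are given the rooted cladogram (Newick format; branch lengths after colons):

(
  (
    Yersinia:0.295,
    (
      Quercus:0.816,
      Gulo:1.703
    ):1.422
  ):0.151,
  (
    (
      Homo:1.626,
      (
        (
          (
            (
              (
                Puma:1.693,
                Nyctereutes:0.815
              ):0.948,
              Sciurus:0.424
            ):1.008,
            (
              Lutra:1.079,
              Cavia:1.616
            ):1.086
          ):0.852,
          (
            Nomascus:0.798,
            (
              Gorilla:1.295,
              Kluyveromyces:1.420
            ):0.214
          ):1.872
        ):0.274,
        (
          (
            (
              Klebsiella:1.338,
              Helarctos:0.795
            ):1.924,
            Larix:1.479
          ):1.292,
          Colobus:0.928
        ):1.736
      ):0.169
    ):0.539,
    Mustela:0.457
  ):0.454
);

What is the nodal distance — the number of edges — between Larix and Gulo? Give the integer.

9

The MRCA of Larix and Gulo is the root of the tree.
From Larix up to that node: 6 branches. From Gulo up to the same node: 3 branches. Total: 6 + 3 = 9.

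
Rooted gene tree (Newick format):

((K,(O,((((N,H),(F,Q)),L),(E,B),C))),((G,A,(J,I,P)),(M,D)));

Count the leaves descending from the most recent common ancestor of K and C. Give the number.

10

The MRCA of K and C is the node subtending (K,(O,((((N,H),(F,Q)),L),(E,B),C))).
That clade contains 10 terminal taxa: B, C, E, F, H, K, L, N, O, Q.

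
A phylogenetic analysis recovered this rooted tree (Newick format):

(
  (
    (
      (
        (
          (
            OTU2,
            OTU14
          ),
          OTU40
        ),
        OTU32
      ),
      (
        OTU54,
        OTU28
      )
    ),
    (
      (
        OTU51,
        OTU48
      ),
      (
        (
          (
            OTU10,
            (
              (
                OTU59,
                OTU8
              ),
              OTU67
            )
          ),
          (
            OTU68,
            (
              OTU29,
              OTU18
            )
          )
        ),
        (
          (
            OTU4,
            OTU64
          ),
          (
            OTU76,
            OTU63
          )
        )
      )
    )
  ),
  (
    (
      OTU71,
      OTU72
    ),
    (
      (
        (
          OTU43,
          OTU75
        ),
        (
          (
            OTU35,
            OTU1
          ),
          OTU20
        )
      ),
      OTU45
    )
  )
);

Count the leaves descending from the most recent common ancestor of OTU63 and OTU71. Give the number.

The MRCA of OTU63 and OTU71 is the root, so the clade is the entire tree.
That clade contains 27 terminal taxa: OTU1, OTU10, OTU14, OTU18, OTU2, OTU20, OTU28, OTU29, OTU32, OTU35, OTU4, OTU40, OTU43, OTU45, OTU48, OTU51, OTU54, OTU59, OTU63, OTU64, OTU67, OTU68, OTU71, OTU72, OTU75, OTU76, OTU8.

27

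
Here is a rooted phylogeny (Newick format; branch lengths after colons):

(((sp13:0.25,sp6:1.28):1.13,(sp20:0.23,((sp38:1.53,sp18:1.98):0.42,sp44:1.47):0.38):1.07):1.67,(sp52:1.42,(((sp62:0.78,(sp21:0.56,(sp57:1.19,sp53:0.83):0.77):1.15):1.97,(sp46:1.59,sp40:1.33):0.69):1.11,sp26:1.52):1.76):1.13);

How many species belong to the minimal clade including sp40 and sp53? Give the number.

The MRCA of sp40 and sp53 is the node subtending ((sp62,(sp21,(sp57,sp53))),(sp46,sp40)).
That clade contains 6 terminal taxa: sp21, sp40, sp46, sp53, sp57, sp62.

6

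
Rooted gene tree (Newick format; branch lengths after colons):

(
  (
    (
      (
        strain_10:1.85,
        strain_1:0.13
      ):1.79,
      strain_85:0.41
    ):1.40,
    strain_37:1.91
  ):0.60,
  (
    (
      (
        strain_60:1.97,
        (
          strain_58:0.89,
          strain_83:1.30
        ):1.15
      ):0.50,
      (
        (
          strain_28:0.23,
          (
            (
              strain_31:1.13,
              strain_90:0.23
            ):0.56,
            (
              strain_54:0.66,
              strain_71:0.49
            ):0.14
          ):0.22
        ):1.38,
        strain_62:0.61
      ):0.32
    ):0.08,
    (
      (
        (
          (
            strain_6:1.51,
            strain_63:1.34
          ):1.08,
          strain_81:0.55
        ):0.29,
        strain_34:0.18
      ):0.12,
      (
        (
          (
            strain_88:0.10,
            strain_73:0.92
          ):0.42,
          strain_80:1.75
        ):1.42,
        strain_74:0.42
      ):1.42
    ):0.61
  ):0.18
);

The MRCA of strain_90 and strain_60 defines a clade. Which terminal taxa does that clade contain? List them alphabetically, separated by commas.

strain_28, strain_31, strain_54, strain_58, strain_60, strain_62, strain_71, strain_83, strain_90

Tracing strain_90: it sits inside (strain_31,strain_90).
Tracing strain_60: it sits inside (strain_60,(strain_58,strain_83)).
The smallest clade enclosing both is ((strain_60,(strain_58,strain_83)),((strain_28,((strain_31,strain_90),(strain_54,strain_71))),strain_62)); the answer is its 9 terminal taxa in alphabetical order.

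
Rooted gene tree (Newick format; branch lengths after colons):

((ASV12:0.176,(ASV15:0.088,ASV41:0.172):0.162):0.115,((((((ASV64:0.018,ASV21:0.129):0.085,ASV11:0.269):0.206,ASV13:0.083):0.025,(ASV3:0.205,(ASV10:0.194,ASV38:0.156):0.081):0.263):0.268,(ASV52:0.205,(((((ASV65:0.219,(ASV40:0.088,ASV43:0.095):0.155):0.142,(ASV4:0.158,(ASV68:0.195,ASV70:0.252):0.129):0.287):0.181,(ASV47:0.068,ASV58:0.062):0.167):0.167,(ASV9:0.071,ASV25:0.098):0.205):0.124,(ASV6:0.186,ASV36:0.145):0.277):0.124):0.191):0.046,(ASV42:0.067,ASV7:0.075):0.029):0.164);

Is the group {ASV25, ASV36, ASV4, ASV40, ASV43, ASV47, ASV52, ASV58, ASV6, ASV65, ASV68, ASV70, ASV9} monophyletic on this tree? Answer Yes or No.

Yes

The most recent common ancestor of these taxa subtends (ASV52,(((((ASV65,(ASV40,ASV43)),(ASV4,(ASV68,ASV70))),(ASV47,ASV58)),(ASV9,ASV25)),(ASV6,ASV36))).
That clade has exactly 13 tips — every listed taxon and nothing else — so the group is monophyletic.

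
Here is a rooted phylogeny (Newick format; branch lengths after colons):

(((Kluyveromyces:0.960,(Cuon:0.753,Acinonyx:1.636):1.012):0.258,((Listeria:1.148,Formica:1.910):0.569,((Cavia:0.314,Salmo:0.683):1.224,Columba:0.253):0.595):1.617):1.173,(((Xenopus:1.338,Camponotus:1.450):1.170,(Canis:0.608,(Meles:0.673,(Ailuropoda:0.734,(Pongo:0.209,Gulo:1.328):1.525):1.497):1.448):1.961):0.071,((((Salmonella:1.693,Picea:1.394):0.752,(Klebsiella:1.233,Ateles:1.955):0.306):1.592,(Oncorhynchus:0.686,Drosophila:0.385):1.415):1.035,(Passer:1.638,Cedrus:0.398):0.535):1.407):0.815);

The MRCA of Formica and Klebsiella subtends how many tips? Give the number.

23

The MRCA of Formica and Klebsiella is the root, so the clade is the entire tree.
That clade contains 23 terminal taxa: Acinonyx, Ailuropoda, Ateles, Camponotus, Canis, Cavia, Cedrus, Columba, Cuon, Drosophila, Formica, Gulo, Klebsiella, Kluyveromyces, Listeria, Meles, Oncorhynchus, Passer, Picea, Pongo, Salmo, Salmonella, Xenopus.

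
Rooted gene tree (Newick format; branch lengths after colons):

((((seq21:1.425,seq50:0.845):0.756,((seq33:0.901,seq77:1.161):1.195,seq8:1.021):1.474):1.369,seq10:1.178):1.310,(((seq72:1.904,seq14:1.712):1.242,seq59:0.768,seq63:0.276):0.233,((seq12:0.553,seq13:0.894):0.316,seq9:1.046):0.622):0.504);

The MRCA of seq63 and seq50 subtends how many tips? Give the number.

The MRCA of seq63 and seq50 is the root, so the clade is the entire tree.
That clade contains 13 terminal taxa: seq10, seq12, seq13, seq14, seq21, seq33, seq50, seq59, seq63, seq72, seq77, seq8, seq9.

13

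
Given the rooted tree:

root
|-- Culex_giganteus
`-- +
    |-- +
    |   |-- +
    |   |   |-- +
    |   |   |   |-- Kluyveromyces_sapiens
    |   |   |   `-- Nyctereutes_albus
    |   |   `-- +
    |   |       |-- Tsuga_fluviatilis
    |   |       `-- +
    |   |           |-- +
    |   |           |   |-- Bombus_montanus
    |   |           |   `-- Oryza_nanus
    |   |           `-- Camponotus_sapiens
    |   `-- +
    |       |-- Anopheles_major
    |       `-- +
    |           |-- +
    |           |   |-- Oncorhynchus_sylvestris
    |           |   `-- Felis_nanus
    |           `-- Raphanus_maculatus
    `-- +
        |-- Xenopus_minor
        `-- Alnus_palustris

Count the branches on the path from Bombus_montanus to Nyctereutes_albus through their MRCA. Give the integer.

6

The MRCA of Bombus_montanus and Nyctereutes_albus is the node subtending ((Kluyveromyces_sapiens,Nyctereutes_albus),(Tsuga_fluviatilis,((Bombus_montanus,Oryza_nanus),Camponotus_sapiens))).
From Bombus_montanus up to that node: 4 branches. From Nyctereutes_albus up to the same node: 2 branches. Total: 4 + 2 = 6.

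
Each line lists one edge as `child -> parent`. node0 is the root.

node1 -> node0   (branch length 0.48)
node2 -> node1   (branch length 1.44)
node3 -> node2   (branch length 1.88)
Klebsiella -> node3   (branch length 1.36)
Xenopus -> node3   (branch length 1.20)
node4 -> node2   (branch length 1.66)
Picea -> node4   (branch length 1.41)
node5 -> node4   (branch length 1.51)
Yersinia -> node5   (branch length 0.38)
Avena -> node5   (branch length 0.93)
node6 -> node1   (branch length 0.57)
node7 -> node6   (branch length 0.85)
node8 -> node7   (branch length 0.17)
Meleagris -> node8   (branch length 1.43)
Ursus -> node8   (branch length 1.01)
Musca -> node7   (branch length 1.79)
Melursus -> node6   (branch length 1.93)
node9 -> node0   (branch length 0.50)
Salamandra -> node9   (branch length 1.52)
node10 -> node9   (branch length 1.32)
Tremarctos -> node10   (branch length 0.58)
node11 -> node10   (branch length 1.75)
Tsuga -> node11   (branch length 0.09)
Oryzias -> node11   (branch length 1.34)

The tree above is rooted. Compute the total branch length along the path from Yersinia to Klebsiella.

The path runs Yersinia → … → MRCA → … → Klebsiella; the MRCA is the node subtending ((Klebsiella,Xenopus),(Picea,(Yersinia,Avena))).
Branch lengths along that path: 0.38 + 1.51 + 1.66 + 1.88 + 1.36 = 6.79.

6.79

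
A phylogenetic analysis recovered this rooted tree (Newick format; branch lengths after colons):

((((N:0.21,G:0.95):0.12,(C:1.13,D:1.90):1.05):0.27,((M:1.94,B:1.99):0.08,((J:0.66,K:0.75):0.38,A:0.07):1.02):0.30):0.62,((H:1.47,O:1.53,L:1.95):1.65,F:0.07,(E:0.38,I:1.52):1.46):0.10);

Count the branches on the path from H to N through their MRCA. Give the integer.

7

The MRCA of H and N is the root of the tree.
From H up to that node: 3 branches. From N up to the same node: 4 branches. Total: 3 + 4 = 7.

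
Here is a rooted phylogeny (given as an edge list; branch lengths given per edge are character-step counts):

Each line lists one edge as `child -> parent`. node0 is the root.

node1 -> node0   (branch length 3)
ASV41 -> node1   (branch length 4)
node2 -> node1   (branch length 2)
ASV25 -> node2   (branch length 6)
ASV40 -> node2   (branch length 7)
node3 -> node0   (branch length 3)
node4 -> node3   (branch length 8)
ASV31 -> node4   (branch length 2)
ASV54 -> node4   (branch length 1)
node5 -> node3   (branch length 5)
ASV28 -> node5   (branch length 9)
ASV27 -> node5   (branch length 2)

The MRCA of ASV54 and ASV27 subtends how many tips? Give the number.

4

The MRCA of ASV54 and ASV27 is the node subtending ((ASV31,ASV54),(ASV28,ASV27)).
That clade contains 4 terminal taxa: ASV27, ASV28, ASV31, ASV54.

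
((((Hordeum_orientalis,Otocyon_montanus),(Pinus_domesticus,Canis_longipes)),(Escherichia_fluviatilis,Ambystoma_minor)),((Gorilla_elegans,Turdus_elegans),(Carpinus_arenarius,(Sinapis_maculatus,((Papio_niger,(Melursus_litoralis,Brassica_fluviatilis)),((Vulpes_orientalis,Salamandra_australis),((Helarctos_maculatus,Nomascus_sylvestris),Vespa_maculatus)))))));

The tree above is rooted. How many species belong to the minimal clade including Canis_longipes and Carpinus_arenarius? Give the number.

The MRCA of Canis_longipes and Carpinus_arenarius is the root, so the clade is the entire tree.
That clade contains 18 terminal taxa: Ambystoma_minor, Brassica_fluviatilis, Canis_longipes, Carpinus_arenarius, Escherichia_fluviatilis, Gorilla_elegans, Helarctos_maculatus, Hordeum_orientalis, Melursus_litoralis, Nomascus_sylvestris, Otocyon_montanus, Papio_niger, Pinus_domesticus, Salamandra_australis, Sinapis_maculatus, Turdus_elegans, Vespa_maculatus, Vulpes_orientalis.

18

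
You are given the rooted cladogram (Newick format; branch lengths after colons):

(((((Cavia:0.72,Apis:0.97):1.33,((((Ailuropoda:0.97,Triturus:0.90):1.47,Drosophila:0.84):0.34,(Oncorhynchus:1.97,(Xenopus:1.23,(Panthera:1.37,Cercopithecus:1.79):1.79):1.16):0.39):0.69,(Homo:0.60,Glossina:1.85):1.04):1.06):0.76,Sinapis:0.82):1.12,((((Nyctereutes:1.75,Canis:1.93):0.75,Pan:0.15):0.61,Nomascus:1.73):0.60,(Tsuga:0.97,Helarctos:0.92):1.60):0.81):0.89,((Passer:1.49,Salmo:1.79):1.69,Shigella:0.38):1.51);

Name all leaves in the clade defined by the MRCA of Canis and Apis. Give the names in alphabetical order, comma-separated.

Ailuropoda, Apis, Canis, Cavia, Cercopithecus, Drosophila, Glossina, Helarctos, Homo, Nomascus, Nyctereutes, Oncorhynchus, Pan, Panthera, Sinapis, Triturus, Tsuga, Xenopus

Tracing Canis: it sits inside (Nyctereutes,Canis).
Tracing Apis: it sits inside (Cavia,Apis).
The smallest clade enclosing both is ((((Cavia,Apis),((((Ailuropoda,Triturus),Drosophila),(Oncorhynchus,(Xenopus,(Panthera,Cercopithecus)))),(Homo,Glossina))),Sinapis),((((Nyctereutes,Canis),Pan),Nomascus),(Tsuga,Helarctos))); the answer is its 18 terminal taxa in alphabetical order.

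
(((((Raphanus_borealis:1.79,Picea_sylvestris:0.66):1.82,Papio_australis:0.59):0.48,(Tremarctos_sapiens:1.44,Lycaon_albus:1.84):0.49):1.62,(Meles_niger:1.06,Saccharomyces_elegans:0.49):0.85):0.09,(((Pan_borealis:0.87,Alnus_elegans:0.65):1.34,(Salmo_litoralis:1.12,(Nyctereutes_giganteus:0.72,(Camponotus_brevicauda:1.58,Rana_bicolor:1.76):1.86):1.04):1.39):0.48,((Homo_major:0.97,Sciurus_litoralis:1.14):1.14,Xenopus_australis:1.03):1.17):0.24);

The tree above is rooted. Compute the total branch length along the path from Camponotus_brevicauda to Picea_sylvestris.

The path runs Camponotus_brevicauda → … → MRCA → … → Picea_sylvestris; the MRCA is the root of the tree.
Branch lengths along that path: 1.58 + 1.86 + 1.04 + 1.39 + 0.48 + 0.24 + 0.09 + 1.62 + 0.48 + 1.82 + 0.66 = 11.26.

11.26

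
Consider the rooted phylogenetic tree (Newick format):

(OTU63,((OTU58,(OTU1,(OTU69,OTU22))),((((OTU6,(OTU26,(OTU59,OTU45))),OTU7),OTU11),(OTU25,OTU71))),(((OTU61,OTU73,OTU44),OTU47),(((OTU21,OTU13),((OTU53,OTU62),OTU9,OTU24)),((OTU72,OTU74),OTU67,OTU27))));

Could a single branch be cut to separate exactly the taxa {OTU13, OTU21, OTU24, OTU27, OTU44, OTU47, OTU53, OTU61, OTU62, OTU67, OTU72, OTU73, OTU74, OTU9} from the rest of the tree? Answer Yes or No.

Yes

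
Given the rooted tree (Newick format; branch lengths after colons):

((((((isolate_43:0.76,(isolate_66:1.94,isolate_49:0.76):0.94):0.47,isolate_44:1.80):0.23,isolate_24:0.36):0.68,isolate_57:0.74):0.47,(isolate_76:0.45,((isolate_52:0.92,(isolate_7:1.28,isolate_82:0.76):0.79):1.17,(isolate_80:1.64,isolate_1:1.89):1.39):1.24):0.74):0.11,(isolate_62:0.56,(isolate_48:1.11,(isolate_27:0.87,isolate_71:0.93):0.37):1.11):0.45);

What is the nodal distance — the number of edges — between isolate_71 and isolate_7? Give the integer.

10

The MRCA of isolate_71 and isolate_7 is the root of the tree.
From isolate_71 up to that node: 4 branches. From isolate_7 up to the same node: 6 branches. Total: 4 + 6 = 10.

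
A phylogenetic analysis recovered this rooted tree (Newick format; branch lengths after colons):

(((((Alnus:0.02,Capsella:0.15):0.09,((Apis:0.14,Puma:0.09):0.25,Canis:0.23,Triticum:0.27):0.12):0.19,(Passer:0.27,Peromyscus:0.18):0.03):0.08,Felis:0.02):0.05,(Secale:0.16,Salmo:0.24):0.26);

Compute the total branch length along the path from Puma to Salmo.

The path runs Puma → … → MRCA → … → Salmo; the MRCA is the root of the tree.
Branch lengths along that path: 0.09 + 0.25 + 0.12 + 0.19 + 0.08 + 0.05 + 0.26 + 0.24 = 1.28.

1.28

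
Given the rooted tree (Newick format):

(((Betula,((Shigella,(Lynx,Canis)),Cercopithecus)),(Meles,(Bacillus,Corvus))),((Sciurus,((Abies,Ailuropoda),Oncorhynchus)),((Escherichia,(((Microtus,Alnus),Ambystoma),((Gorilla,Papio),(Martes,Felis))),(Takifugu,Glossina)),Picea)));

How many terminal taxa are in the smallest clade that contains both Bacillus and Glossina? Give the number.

23

The MRCA of Bacillus and Glossina is the root, so the clade is the entire tree.
That clade contains 23 terminal taxa: Abies, Ailuropoda, Alnus, Ambystoma, Bacillus, Betula, Canis, Cercopithecus, Corvus, Escherichia, Felis, Glossina, Gorilla, Lynx, Martes, Meles, Microtus, Oncorhynchus, Papio, Picea, Sciurus, Shigella, Takifugu.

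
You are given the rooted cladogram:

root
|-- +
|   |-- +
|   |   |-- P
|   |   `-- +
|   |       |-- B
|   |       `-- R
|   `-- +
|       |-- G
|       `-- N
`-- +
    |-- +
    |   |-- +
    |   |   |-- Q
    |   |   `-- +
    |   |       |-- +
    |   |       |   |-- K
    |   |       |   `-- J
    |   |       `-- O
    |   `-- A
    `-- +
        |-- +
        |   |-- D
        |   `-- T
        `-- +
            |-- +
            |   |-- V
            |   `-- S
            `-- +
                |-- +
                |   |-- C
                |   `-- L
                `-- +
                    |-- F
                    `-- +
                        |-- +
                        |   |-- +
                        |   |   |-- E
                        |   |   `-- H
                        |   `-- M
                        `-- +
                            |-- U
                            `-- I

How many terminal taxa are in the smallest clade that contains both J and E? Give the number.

The MRCA of J and E is the node subtending (((Q,((K,J),O)),A),((D,T),((V,S),((C,L),(F,(((E,H),M),(U,I))))))).
That clade contains 17 terminal taxa: A, C, D, E, F, H, I, J, K, L, M, O, Q, S, T, U, V.

17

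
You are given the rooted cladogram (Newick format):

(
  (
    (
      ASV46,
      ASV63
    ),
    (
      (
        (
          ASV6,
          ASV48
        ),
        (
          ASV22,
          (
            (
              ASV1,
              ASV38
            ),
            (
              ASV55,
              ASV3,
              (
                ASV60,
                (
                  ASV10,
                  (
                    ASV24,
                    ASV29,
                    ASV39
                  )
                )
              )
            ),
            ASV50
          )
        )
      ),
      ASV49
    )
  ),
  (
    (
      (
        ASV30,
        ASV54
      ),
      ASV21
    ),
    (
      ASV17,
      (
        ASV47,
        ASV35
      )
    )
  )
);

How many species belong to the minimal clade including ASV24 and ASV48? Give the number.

13

The MRCA of ASV24 and ASV48 is the node subtending ((ASV6,ASV48),(ASV22,((ASV1,ASV38),(ASV55,ASV3,(ASV60,(ASV10,(ASV24,ASV29,ASV39)))),ASV50))).
That clade contains 13 terminal taxa: ASV1, ASV10, ASV22, ASV24, ASV29, ASV3, ASV38, ASV39, ASV48, ASV50, ASV55, ASV6, ASV60.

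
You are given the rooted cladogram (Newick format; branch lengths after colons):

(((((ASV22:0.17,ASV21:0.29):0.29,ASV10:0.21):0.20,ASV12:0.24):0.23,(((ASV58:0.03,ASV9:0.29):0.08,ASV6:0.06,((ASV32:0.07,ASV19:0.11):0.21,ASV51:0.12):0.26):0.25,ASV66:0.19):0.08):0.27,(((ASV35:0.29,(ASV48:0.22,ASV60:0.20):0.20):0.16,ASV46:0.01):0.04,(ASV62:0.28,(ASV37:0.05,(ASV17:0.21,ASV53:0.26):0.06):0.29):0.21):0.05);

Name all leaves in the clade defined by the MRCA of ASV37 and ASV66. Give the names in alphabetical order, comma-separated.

ASV10, ASV12, ASV17, ASV19, ASV21, ASV22, ASV32, ASV35, ASV37, ASV46, ASV48, ASV51, ASV53, ASV58, ASV6, ASV60, ASV62, ASV66, ASV9

Tracing ASV37: it sits inside (ASV37,(ASV17,ASV53)).
Tracing ASV66: it sits inside (((ASV58,ASV9),ASV6,((ASV32,ASV19),ASV51)),ASV66).
The smallest clade enclosing both is the whole tree (their MRCA is the root), so the answer is all 19 tips in alphabetical order.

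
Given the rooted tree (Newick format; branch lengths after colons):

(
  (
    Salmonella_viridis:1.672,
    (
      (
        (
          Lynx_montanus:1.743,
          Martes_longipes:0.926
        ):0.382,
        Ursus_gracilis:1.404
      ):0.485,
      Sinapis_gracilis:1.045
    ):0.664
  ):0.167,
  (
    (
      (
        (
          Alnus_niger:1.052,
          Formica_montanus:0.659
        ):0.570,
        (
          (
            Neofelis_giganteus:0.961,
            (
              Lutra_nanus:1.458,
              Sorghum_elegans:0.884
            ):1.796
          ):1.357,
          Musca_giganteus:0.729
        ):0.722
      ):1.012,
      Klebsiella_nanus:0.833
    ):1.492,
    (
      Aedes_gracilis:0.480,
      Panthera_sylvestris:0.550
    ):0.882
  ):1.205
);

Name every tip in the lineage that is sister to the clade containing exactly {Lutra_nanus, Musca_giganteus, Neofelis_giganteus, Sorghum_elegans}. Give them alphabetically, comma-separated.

Alnus_niger, Formica_montanus

The clade containing exactly {Lutra_nanus, Musca_giganteus, Neofelis_giganteus, Sorghum_elegans} attaches to the tree at the node subtending ((Alnus_niger,Formica_montanus),((Neofelis_giganteus,(Lutra_nanus,Sorghum_elegans)),Musca_giganteus)).
The other lineage descending from that same node — the sister group — is (Alnus_niger,Formica_montanus); its 2 tips in alphabetical order are the answer.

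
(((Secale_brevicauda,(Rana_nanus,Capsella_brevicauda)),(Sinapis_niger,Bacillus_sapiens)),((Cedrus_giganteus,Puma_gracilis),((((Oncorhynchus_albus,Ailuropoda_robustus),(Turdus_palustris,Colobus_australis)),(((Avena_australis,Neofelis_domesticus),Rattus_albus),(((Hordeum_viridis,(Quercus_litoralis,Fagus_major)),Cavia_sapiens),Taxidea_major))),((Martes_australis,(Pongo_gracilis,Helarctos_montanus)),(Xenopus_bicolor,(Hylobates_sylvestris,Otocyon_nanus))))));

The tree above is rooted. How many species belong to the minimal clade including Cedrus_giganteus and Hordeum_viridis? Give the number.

20

The MRCA of Cedrus_giganteus and Hordeum_viridis is the node subtending ((Cedrus_giganteus,Puma_gracilis),((((Oncorhynchus_albus,Ailuropoda_robustus),(Turdus_palustris,Colobus_australis)),(((Avena_australis,Neofelis_domesticus),Rattus_albus),(((Hordeum_viridis,(Quercus_litoralis,Fagus_major)),Cavia_sapiens),Taxidea_major))),((Martes_australis,(Pongo_gracilis,Helarctos_montanus)),(Xenopus_bicolor,(Hylobates_sylvestris,Otocyon_nanus))))).
That clade contains 20 terminal taxa: Ailuropoda_robustus, Avena_australis, Cavia_sapiens, Cedrus_giganteus, Colobus_australis, Fagus_major, Helarctos_montanus, Hordeum_viridis, Hylobates_sylvestris, Martes_australis, Neofelis_domesticus, Oncorhynchus_albus, Otocyon_nanus, Pongo_gracilis, Puma_gracilis, Quercus_litoralis, Rattus_albus, Taxidea_major, Turdus_palustris, Xenopus_bicolor.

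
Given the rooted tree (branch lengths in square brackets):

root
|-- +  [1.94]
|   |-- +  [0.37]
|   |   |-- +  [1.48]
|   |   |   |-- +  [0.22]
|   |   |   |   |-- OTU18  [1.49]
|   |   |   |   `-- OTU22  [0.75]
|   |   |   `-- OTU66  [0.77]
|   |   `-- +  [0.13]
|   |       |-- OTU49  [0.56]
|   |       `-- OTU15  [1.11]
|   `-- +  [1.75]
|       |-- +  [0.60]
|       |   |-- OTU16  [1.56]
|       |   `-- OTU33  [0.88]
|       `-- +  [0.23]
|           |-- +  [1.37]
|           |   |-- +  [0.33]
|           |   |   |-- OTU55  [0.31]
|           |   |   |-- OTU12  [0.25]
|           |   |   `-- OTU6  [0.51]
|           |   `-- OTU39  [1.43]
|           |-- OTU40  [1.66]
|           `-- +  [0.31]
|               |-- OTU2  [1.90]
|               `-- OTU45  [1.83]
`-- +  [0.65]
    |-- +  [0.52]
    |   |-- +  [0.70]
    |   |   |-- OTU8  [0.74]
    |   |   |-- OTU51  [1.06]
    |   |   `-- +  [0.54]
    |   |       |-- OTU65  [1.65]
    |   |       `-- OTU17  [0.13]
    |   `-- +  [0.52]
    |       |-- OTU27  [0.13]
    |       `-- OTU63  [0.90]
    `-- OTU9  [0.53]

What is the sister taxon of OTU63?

OTU63 attaches to the tree at the node subtending (OTU27,OTU63).
The other lineage descending from that same node — the sister group — is the single tip OTU27.

OTU27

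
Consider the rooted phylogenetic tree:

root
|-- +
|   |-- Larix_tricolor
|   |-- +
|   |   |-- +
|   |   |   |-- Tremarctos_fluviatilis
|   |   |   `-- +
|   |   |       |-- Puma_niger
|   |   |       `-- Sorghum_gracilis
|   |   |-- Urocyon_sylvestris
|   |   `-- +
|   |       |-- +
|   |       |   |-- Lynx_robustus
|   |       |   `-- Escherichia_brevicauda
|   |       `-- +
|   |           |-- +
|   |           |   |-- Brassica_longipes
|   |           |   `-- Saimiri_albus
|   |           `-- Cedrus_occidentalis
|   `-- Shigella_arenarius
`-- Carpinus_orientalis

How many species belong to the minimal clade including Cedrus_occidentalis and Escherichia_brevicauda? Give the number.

5

The MRCA of Cedrus_occidentalis and Escherichia_brevicauda is the node subtending ((Lynx_robustus,Escherichia_brevicauda),((Brassica_longipes,Saimiri_albus),Cedrus_occidentalis)).
That clade contains 5 terminal taxa: Brassica_longipes, Cedrus_occidentalis, Escherichia_brevicauda, Lynx_robustus, Saimiri_albus.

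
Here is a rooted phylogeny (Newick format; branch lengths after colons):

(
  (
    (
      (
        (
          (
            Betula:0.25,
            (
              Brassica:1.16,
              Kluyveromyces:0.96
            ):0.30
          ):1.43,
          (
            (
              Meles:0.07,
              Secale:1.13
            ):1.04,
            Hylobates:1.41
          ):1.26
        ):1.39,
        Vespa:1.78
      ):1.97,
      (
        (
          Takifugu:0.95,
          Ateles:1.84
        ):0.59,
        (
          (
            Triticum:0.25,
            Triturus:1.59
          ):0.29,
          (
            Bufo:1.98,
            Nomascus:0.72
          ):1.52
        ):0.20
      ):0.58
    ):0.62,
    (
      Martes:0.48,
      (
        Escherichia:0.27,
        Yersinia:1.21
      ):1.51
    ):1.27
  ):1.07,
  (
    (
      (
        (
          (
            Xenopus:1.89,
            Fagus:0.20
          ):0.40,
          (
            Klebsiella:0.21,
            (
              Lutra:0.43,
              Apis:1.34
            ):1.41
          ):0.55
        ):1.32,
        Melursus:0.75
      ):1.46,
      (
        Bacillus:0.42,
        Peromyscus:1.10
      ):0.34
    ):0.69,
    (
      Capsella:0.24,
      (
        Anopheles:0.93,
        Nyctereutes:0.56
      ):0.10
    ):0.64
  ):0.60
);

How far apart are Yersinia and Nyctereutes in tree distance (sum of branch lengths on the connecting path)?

The path runs Yersinia → … → MRCA → … → Nyctereutes; the MRCA is the root of the tree.
Branch lengths along that path: 1.21 + 1.51 + 1.27 + 1.07 + 0.60 + 0.64 + 0.10 + 0.56 = 6.96.

6.96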